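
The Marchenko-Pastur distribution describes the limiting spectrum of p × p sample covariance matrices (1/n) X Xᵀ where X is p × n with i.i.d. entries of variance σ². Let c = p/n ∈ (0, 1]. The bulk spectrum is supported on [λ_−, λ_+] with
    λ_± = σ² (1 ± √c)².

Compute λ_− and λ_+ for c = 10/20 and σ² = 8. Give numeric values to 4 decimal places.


c = 10/20 = 0.500000; √c = 0.707107.
λ_− = σ² (1 − √c)² = 8 · (1 − 0.707107)² = 8 · (0.292893)² = 0.686292.
λ_+ = σ² (1 + √c)² = 8 · (1 + 0.707107)² = 8 · (1.707107)² = 23.313708.

Rounded to 4 decimal places: λ_− ≈ 0.6863, λ_+ ≈ 23.3137.


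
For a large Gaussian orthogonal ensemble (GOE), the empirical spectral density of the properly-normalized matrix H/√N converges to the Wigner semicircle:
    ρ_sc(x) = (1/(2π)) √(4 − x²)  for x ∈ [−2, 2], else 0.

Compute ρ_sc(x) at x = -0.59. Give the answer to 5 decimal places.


ρ_sc(x) = (1/(2π)) √(4 − x²). With x = -0.59:
  4 − x² = 4 − (-0.59)² = 4 − 0.348100 = 3.651900.
  √(4 − x²) = 1.910995.
  1/(2π) = 0.159155.
  ρ_sc(-0.59) = 0.159155 · 1.910995 = 0.304144.

Rounded to 5 decimal places: ρ_sc(-0.59) ≈ 0.30414.


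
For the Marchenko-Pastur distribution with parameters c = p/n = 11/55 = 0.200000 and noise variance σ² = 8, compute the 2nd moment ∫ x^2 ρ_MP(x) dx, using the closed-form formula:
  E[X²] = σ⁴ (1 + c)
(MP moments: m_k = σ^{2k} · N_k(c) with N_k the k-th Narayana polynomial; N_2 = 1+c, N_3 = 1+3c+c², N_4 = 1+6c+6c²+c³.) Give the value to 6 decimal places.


E[X²] = σ⁴ (1 + c) (second MP moment). With σ² = 8 (so σ⁴ = 64) and c = 11/55 = 0.200000: E[X²] = 64 · (1 + 0.200000) = 64 · 1.200000.

So E[X^2] = 76.800000.


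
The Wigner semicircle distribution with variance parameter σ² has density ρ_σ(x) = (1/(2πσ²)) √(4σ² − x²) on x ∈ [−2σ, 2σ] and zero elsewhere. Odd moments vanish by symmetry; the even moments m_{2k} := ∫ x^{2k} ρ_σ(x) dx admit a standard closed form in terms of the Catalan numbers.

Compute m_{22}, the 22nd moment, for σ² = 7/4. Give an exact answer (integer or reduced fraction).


By the scaled semicircle moment identity, m_{2k} = σ^{2k} · C_k with k = 11.
C_11 = (1/(k+1)) · C(2k, k) = (1/12) · C(22, 11) = (1/12) · 705432 = 58786.
σ^{2k} = (σ²)^k = (7/4)^11 = 1977326743/4194304.

Therefore m_{22} = σ^{22} · C_11 = (1977326743/4194304) · 58786 = 58119564956999/2097152.


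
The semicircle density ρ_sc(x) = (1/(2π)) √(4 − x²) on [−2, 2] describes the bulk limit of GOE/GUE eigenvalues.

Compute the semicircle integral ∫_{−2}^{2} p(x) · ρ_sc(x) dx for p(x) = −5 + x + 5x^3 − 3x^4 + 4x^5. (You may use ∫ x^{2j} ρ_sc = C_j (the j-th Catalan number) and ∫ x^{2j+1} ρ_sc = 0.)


Write p(x) = Σ a_i x^i, split into monomials and integrate each against ρ_sc separately.
Using ∫ x^{2j} ρ_sc = C_j = (1/(j+1)) C(2j, j) (Catalan numbers) and ∫ x^{2j+1} ρ_sc = 0 (odd monomials vanish by symmetry):
  i = 0 (even): a_0 · C_{0} = -5 · 1 = -5
  i = 1 (odd): ∫ x^1 ρ_sc = 0 (vanishes)
  i = 3 (odd): ∫ x^3 ρ_sc = 0 (vanishes)
  i = 4 (even): a_4 · C_{2} = -3 · 2 = -6
  i = 5 (odd): ∫ x^5 ρ_sc = 0 (vanishes)

Summing the contributions: ∫_{−2}^{2} p(x) ρ_sc(x) dx = (-5) + (-6) = -11.


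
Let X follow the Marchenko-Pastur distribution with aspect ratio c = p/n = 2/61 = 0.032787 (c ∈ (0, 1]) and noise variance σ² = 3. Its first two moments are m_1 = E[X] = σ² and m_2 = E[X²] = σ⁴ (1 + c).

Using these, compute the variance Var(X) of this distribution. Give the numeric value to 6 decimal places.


m_1 = E[X] = σ² = 3, so m_1² = 9.
m_2 = E[X²] = σ⁴ (1 + c) = 9 · (1 + 0.032787) = 9 · 1.032787 = 9.295082.
(Note m_2 − m_1² simplifies to c · σ⁴ = 0.032787 · 9.)

Var(X) = m_2 − m_1² = 9.295082 − 9 = 0.295082.


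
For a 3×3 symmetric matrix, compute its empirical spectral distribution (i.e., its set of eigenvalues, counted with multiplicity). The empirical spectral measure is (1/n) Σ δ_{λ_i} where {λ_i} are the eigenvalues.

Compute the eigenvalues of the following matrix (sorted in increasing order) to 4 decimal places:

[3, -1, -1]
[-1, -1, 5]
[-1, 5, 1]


Since M is real symmetric, all three eigenvalues are real; they are the roots of det(λI − M) = λ³ − (tr M) λ² + s λ − det M, where s is the sum of the principal 2×2 minors.
tr M = 3 + (-1) + 1 = 3.
s = (3·(-1) − (-1)²) + (3·1 − (-1)²) + ((-1)·1 − 5²) = -4 + 2 + (-26) = -28.
det M (expand along row 1) = 3·(-26) − (-1)·4 + (-1)·(-6) = -68.
Characteristic polynomial: λ³ − 3λ² − 28λ + 68 = 0.
Substitute λ = y + (tr M)/3 = y + 1.000000 to remove the quadratic term: y³ + p·y + q = 0 with p = s − (tr M)²/3 = -31.000000 and q = −2(tr M)³/27 + (tr M)·s/3 − det M = 38.000000.
Three real roots ⇒ use the trigonometric (Viète) form: r = 2√(−p/3) = 6.429101, φ = arccos(3q/(p·r)) = arccos(-0.571996) = 2.179733 rad.
y_k = r·cos(φ/3 − 2πk/3) for k = 0, 1, 2 gives y = 4.805445, 1.296030, -6.101475.
λ_k = y_k + 1.000000 gives λ = 5.8054, 2.2960, -5.1015 (check: the sum is 3.0000 = tr M).

Eigenvalues sorted in increasing order: [-5.1015, 2.2960, 5.8054].


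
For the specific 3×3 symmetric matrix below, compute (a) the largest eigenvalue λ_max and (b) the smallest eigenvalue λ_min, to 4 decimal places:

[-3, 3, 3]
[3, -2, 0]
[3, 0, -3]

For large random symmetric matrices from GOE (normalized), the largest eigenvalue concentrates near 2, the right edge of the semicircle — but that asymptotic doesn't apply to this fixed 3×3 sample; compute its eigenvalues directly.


Since M is real symmetric, all three eigenvalues are real; they are the roots of det(λI − M) = λ³ − (tr M) λ² + s λ − det M, where s is the sum of the principal 2×2 minors.
tr M = -3 + (-2) + (-3) = -8.
s = ((-3)·(-2) − 3²) + ((-3)·(-3) − 3²) + ((-2)·(-3) − 0²) = -3 + 0 + 6 = 3.
det M (expand along row 1) = (-3)·6 − 3·(-9) + 3·6 = 27.
Characteristic polynomial: λ³ + 8λ² + 3λ − 27 = 0.
Substitute λ = y + (tr M)/3 = y − 2.666667 to remove the quadratic term: y³ + p·y + q = 0 with p = s − (tr M)²/3 = -18.333333 and q = −2(tr M)³/27 + (tr M)·s/3 − det M = 2.925926.
Three real roots ⇒ use the trigonometric (Viète) form: r = 2√(−p/3) = 4.944132, φ = arccos(3q/(p·r)) = arccos(-0.096840) = 1.667788 rad.
y_k = r·cos(φ/3 − 2πk/3) for k = 0, 1, 2 gives y = 4.199597, 0.159819, -4.359416.
λ_k = y_k − 2.666667 gives λ = 1.5329, -2.5068, -7.0261 (check: the sum is -8.0000 = tr M).

Hence λ_max = 1.5329 and λ_min = -7.0261.


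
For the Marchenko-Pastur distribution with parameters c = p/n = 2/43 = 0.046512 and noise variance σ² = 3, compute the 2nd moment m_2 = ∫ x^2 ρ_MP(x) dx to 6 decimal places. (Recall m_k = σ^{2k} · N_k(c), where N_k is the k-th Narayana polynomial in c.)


E[X²] = σ⁴ (1 + c) (second MP moment). With σ² = 3 (so σ⁴ = 9) and c = 2/43 = 0.046512: E[X²] = 9 · (1 + 0.046512) = 9 · 1.046512.

So E[X^2] = 9.418605.


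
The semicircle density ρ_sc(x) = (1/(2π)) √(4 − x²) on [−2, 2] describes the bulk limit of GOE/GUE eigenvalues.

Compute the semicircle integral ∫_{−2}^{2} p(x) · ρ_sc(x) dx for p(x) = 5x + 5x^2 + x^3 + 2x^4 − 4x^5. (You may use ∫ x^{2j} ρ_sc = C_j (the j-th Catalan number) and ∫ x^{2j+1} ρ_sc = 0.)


Write p(x) = Σ a_i x^i, split into monomials and integrate each against ρ_sc separately.
Using ∫ x^{2j} ρ_sc = C_j = (1/(j+1)) C(2j, j) (Catalan numbers) and ∫ x^{2j+1} ρ_sc = 0 (odd monomials vanish by symmetry):
  i = 1 (odd): ∫ x^1 ρ_sc = 0 (vanishes)
  i = 2 (even): a_2 · C_{1} = 5 · 1 = 5
  i = 3 (odd): ∫ x^3 ρ_sc = 0 (vanishes)
  i = 4 (even): a_4 · C_{2} = 2 · 2 = 4
  i = 5 (odd): ∫ x^5 ρ_sc = 0 (vanishes)

Summing the contributions: ∫_{−2}^{2} p(x) ρ_sc(x) dx = 5 + 4 = 9.


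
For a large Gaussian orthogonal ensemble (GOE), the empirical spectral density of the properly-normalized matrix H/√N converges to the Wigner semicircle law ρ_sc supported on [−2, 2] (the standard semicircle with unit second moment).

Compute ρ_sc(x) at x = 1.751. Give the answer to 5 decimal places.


ρ_sc(x) = (1/(2π)) √(4 − x²). With x = 1.751:
  4 − x² = 4 − (1.751)² = 4 − 3.066001 = 0.933999.
  √(4 − x²) = 0.966436.
  1/(2π) = 0.159155.
  ρ_sc(1.751) = 0.159155 · 0.966436 = 0.153813.

Rounded to 5 decimal places: ρ_sc(1.751) ≈ 0.15381.


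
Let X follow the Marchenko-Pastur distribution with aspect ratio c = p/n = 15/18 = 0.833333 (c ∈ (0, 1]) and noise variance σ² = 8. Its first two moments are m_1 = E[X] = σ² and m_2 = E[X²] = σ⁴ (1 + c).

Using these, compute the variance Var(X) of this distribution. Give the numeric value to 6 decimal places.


m_1 = E[X] = σ² = 8, so m_1² = 64.
m_2 = E[X²] = σ⁴ (1 + c) = 64 · (1 + 0.833333) = 64 · 1.833333 = 117.333333.
(Note m_2 − m_1² simplifies to c · σ⁴ = 0.833333 · 64.)

Var(X) = m_2 − m_1² = 117.333333 − 64 = 53.333333.


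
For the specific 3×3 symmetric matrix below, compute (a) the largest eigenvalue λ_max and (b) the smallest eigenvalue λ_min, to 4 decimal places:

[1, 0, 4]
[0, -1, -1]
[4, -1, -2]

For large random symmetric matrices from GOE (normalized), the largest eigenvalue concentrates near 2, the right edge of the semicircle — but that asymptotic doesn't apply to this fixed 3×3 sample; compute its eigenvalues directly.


Since M is real symmetric, all three eigenvalues are real; they are the roots of det(λI − M) = λ³ − (tr M) λ² + s λ − det M, where s is the sum of the principal 2×2 minors.
tr M = 1 + (-1) + (-2) = -2.
s = (1·(-1) − 0²) + (1·(-2) − 4²) + ((-1)·(-2) − (-1)²) = -1 + (-18) + 1 = -18.
det M (expand along row 1) = 1·1 − 0·4 + 4·4 = 17.
Characteristic polynomial: λ³ + 2λ² − 18λ − 17 = 0.
Substitute λ = y + (tr M)/3 = y − 0.666667 to remove the quadratic term: y³ + p·y + q = 0 with p = s − (tr M)²/3 = -19.333333 and q = −2(tr M)³/27 + (tr M)·s/3 − det M = -4.407407.
Three real roots ⇒ use the trigonometric (Viète) form: r = 2√(−p/3) = 5.077182, φ = arccos(3q/(p·r)) = arccos(0.134702) = 1.435683 rad.
y_k = r·cos(φ/3 − 2πk/3) for k = 0, 1, 2 gives y = 4.506804, -0.228587, -4.278216.
λ_k = y_k − 0.666667 gives λ = 3.8401, -0.8953, -4.9449 (check: the sum is -2.0000 = tr M).

Hence λ_max = 3.8401 and λ_min = -4.9449.


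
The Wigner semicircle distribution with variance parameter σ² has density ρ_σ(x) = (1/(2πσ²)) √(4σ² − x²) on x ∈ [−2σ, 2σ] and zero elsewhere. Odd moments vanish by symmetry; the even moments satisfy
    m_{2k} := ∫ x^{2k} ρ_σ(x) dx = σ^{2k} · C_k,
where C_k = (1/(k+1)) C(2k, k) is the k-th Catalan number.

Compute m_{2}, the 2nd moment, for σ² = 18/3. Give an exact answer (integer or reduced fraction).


By the scaled semicircle moment identity, m_{2k} = σ^{2k} · C_k with k = 1.
C_1 = (1/(k+1)) · C(2k, k) = (1/2) · C(2, 1) = (1/2) · 2 = 1.
σ^{2k} = (σ²)^k = (18/3)^1 = 6.

Therefore m_{2} = σ^{2} · C_1 = 6 · 1 = 6.


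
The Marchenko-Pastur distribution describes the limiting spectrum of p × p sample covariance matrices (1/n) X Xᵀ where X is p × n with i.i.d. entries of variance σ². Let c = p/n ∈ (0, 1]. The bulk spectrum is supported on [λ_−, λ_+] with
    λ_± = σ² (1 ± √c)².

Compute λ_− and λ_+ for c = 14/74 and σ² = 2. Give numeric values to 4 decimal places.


c = 14/74 = 0.189189; √c = 0.434959.
λ_− = σ² (1 − √c)² = 2 · (1 − 0.434959)² = 2 · (0.565041)² = 0.638543.
λ_+ = σ² (1 + √c)² = 2 · (1 + 0.434959)² = 2 · (1.434959)² = 4.118214.

Rounded to 4 decimal places: λ_− ≈ 0.6385, λ_+ ≈ 4.1182.


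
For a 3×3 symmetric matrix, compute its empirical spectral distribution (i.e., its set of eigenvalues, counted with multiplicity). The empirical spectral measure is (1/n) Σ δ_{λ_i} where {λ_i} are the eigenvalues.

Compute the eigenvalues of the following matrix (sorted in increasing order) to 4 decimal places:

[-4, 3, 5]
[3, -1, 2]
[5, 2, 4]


Since M is real symmetric, all three eigenvalues are real; they are the roots of det(λI − M) = λ³ − (tr M) λ² + s λ − det M, where s is the sum of the principal 2×2 minors.
tr M = -4 + (-1) + 4 = -1.
s = ((-4)·(-1) − 3²) + ((-4)·4 − 5²) + ((-1)·4 − 2²) = -5 + (-41) + (-8) = -54.
det M (expand along row 1) = (-4)·(-8) − 3·2 + 5·11 = 81.
Characteristic polynomial: λ³ + λ² − 54λ − 81 = 0.
Substitute λ = y + (tr M)/3 = y − 0.333333 to remove the quadratic term: y³ + p·y + q = 0 with p = s − (tr M)²/3 = -54.333333 and q = −2(tr M)³/27 + (tr M)·s/3 − det M = -62.925926.
Three real roots ⇒ use the trigonometric (Viète) form: r = 2√(−p/3) = 8.511430, φ = arccos(3q/(p·r)) = arccos(0.408208) = 1.150306 rad.
y_k = r·cos(φ/3 − 2πk/3) for k = 0, 1, 2 gives y = 7.893372, -1.189090, -6.704282.
λ_k = y_k − 0.333333 gives λ = 7.5600, -1.5224, -7.0376 (check: the sum is -1.0000 = tr M).

Eigenvalues sorted in increasing order: [-7.0376, -1.5224, 7.5600].


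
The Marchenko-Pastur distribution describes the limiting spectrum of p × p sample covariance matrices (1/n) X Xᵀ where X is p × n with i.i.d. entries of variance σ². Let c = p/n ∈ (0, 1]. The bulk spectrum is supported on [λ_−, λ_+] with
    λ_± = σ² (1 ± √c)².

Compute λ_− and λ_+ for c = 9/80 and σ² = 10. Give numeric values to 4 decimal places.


c = 9/80 = 0.112500; √c = 0.335410.
λ_− = σ² (1 − √c)² = 10 · (1 − 0.335410)² = 10 · (0.664590)² = 4.416796.
λ_+ = σ² (1 + √c)² = 10 · (1 + 0.335410)² = 10 · (1.335410)² = 17.833204.

Rounded to 4 decimal places: λ_− ≈ 4.4168, λ_+ ≈ 17.8332.


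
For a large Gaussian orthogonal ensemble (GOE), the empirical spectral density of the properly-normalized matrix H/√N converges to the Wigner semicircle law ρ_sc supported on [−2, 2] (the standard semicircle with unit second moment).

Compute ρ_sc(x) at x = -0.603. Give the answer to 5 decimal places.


ρ_sc(x) = (1/(2π)) √(4 − x²). With x = -0.603:
  4 − x² = 4 − (-0.603)² = 4 − 0.363609 = 3.636391.
  √(4 − x²) = 1.906932.
  1/(2π) = 0.159155.
  ρ_sc(-0.603) = 0.159155 · 1.906932 = 0.303498.

Rounded to 5 decimal places: ρ_sc(-0.603) ≈ 0.30350.


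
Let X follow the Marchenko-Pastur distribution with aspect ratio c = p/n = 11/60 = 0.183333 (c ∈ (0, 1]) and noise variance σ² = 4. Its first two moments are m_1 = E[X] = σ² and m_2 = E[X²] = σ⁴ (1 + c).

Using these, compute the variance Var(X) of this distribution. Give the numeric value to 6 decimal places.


m_1 = E[X] = σ² = 4, so m_1² = 16.
m_2 = E[X²] = σ⁴ (1 + c) = 16 · (1 + 0.183333) = 16 · 1.183333 = 18.933333.
(Note m_2 − m_1² simplifies to c · σ⁴ = 0.183333 · 16.)

Var(X) = m_2 − m_1² = 18.933333 − 16 = 2.933333.


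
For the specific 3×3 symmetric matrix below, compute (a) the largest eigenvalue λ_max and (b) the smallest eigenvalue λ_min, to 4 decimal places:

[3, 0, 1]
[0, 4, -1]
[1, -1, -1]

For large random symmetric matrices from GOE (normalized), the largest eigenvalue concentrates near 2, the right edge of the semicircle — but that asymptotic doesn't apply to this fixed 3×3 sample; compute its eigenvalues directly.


Since M is real symmetric, all three eigenvalues are real; they are the roots of det(λI − M) = λ³ − (tr M) λ² + s λ − det M, where s is the sum of the principal 2×2 minors.
tr M = 3 + 4 + (-1) = 6.
s = (3·4 − 0²) + (3·(-1) − 1²) + (4·(-1) − (-1)²) = 12 + (-4) + (-5) = 3.
det M (expand along row 1) = 3·(-5) − 0·1 + 1·(-4) = -19.
Characteristic polynomial: λ³ − 6λ² + 3λ + 19 = 0.
Substitute λ = y + (tr M)/3 = y + 2.000000 to remove the quadratic term: y³ + p·y + q = 0 with p = s − (tr M)²/3 = -9.000000 and q = −2(tr M)³/27 + (tr M)·s/3 − det M = 9.000000.
Three real roots ⇒ use the trigonometric (Viète) form: r = 2√(−p/3) = 3.464102, φ = arccos(3q/(p·r)) = arccos(-0.866025) = 2.617994 rad.
y_k = r·cos(φ/3 − 2πk/3) for k = 0, 1, 2 gives y = 2.226682, 1.184793, -3.411474.
λ_k = y_k + 2.000000 gives λ = 4.2267, 3.1848, -1.4115 (check: the sum is 6.0000 = tr M).

Hence λ_max = 4.2267 and λ_min = -1.4115.


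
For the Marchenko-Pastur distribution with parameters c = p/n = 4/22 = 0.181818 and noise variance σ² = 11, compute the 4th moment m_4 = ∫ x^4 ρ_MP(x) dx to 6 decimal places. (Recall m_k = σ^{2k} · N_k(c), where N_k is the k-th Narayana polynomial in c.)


E[X⁴] = σ⁸ (1 + 6c + 6c² + c³) (fourth MP moment). With σ² = 11 (so σ⁸ = 14641) and c = 4/22 = 0.181818: E[X⁴] = 14641 · (1 + 6·0.181818 + 6·(0.181818)² + (0.181818)³) = 14641 · 2.295267.

So E[X^4] = 33605.000000.


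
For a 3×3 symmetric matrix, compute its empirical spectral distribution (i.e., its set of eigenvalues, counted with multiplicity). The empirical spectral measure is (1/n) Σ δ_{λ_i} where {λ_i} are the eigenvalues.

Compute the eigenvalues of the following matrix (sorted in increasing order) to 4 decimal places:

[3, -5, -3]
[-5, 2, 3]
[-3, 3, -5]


Since M is real symmetric, all three eigenvalues are real; they are the roots of det(λI − M) = λ³ − (tr M) λ² + s λ − det M, where s is the sum of the principal 2×2 minors.
tr M = 3 + 2 + (-5) = 0.
s = (3·2 − (-5)²) + (3·(-5) − (-3)²) + (2·(-5) − 3²) = -19 + (-24) + (-19) = -62.
det M (expand along row 1) = 3·(-19) − (-5)·34 + (-3)·(-9) = 140.
Characteristic polynomial: λ³ − 62λ − 140 = 0.
Substitute λ = y + (tr M)/3 = y + 0.000000 to remove the quadratic term: y³ + p·y + q = 0 with p = s − (tr M)²/3 = -62.000000 and q = −2(tr M)³/27 + (tr M)·s/3 − det M = -140.000000.
Three real roots ⇒ use the trigonometric (Viète) form: r = 2√(−p/3) = 9.092121, φ = arccos(3q/(p·r)) = arccos(0.745062) = 0.730169 rad.
y_k = r·cos(φ/3 − 2πk/3) for k = 0, 1, 2 gives y = 8.824146, -2.514487, -6.309659.
λ_k = y_k + 0.000000 gives λ = 8.8241, -2.5145, -6.3097 (check: the sum is 0.0000 = tr M).

Eigenvalues sorted in increasing order: [-6.3097, -2.5145, 8.8241].


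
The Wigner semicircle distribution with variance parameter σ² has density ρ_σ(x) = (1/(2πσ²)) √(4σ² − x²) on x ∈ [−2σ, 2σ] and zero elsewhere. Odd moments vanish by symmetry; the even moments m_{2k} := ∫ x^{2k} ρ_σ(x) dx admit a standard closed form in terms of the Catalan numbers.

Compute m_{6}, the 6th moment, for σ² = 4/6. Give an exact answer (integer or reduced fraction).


By the scaled semicircle moment identity, m_{2k} = σ^{2k} · C_k with k = 3.
C_3 = (1/(k+1)) · C(2k, k) = (1/4) · C(6, 3) = (1/4) · 20 = 5.
σ^{2k} = (σ²)^k = (4/6)^3 = 8/27.

Therefore m_{6} = σ^{6} · C_3 = (8/27) · 5 = 40/27.


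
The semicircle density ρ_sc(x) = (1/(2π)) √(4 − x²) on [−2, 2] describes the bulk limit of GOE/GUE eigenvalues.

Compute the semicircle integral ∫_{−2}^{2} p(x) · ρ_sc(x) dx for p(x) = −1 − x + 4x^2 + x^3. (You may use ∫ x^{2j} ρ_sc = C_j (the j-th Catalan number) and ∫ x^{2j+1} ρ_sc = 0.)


Write p(x) = Σ a_i x^i, split into monomials and integrate each against ρ_sc separately.
Using ∫ x^{2j} ρ_sc = C_j = (1/(j+1)) C(2j, j) (Catalan numbers) and ∫ x^{2j+1} ρ_sc = 0 (odd monomials vanish by symmetry):
  i = 0 (even): a_0 · C_{0} = -1 · 1 = -1
  i = 1 (odd): ∫ x^1 ρ_sc = 0 (vanishes)
  i = 2 (even): a_2 · C_{1} = 4 · 1 = 4
  i = 3 (odd): ∫ x^3 ρ_sc = 0 (vanishes)

Summing the contributions: ∫_{−2}^{2} p(x) ρ_sc(x) dx = (-1) + 4 = 3.


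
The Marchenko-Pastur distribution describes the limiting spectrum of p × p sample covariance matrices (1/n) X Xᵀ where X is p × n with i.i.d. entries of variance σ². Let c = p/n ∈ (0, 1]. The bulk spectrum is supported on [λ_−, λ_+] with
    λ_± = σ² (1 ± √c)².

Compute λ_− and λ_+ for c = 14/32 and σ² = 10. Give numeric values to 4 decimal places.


c = 14/32 = 0.437500; √c = 0.661438.
λ_− = σ² (1 − √c)² = 10 · (1 − 0.661438)² = 10 · (0.338562)² = 1.146243.
λ_+ = σ² (1 + √c)² = 10 · (1 + 0.661438)² = 10 · (1.661438)² = 27.603757.

Rounded to 4 decimal places: λ_− ≈ 1.1462, λ_+ ≈ 27.6038.


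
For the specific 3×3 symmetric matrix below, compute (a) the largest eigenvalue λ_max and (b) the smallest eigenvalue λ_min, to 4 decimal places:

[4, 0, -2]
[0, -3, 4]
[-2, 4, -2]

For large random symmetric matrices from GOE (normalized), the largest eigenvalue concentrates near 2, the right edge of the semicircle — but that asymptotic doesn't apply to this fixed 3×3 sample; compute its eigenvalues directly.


Since M is real symmetric, all three eigenvalues are real; they are the roots of det(λI − M) = λ³ − (tr M) λ² + s λ − det M, where s is the sum of the principal 2×2 minors.
tr M = 4 + (-3) + (-2) = -1.
s = (4·(-3) − 0²) + (4·(-2) − (-2)²) + ((-3)·(-2) − 4²) = -12 + (-12) + (-10) = -34.
det M (expand along row 1) = 4·(-10) − 0·8 + (-2)·(-6) = -28.
Characteristic polynomial: λ³ + λ² − 34λ + 28 = 0.
Substitute λ = y + (tr M)/3 = y − 0.333333 to remove the quadratic term: y³ + p·y + q = 0 with p = s − (tr M)²/3 = -34.333333 and q = −2(tr M)³/27 + (tr M)·s/3 − det M = 39.407407.
Three real roots ⇒ use the trigonometric (Viète) form: r = 2√(−p/3) = 6.765928, φ = arccos(3q/(p·r)) = arccos(-0.508927) = 2.104735 rad.
y_k = r·cos(φ/3 − 2πk/3) for k = 0, 1, 2 gives y = 5.167982, 1.197848, -6.365830.
λ_k = y_k − 0.333333 gives λ = 4.8346, 0.8645, -6.6992 (check: the sum is -1.0000 = tr M).

Hence λ_max = 4.8346 and λ_min = -6.6992.


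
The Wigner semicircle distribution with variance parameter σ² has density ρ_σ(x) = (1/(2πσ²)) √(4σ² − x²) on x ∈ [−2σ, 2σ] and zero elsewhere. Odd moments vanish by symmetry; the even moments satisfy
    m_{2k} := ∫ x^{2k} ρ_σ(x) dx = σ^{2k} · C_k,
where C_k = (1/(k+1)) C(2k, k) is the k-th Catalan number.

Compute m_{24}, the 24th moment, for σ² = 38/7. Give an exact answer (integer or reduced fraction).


By the scaled semicircle moment identity, m_{2k} = σ^{2k} · C_k with k = 12.
C_12 = (1/(k+1)) · C(2k, k) = (1/13) · C(24, 12) = (1/13) · 2704156 = 208012.
σ^{2k} = (σ²)^k = (38/7)^12 = 9065737908494995456/13841287201.

Therefore m_{24} = σ^{24} · C_12 = (9065737908494995456/13841287201) · 208012 = 269397467688837284970496/1977326743.


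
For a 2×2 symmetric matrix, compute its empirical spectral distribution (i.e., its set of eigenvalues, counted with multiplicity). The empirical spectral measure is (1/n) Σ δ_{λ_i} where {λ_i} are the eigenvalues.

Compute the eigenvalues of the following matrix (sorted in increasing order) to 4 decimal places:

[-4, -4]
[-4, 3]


Since M is real symmetric, both eigenvalues are real; they are the roots of det(λI − M) = λ² − (tr M) λ + det M.
tr M = -4 + 3 = -1.
det M = (-4)·3 − (-4)² = -12 − 16 = -28.
Characteristic polynomial: λ² + λ − 28 = 0.
Discriminant Δ = (tr M)² − 4·det M = 1 − (-112) = 113; √Δ = 10.630146.
λ = (tr M ± √Δ)/2 = (-1 ± 10.630146)/2, giving (tr M − √Δ)/2 = -5.8151 and (tr M + √Δ)/2 = 4.8151.

Eigenvalues sorted in increasing order: [-5.8151, 4.8151].


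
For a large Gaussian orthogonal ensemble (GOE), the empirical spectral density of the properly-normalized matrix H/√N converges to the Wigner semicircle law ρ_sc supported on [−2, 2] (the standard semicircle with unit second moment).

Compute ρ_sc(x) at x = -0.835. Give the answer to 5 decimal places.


ρ_sc(x) = (1/(2π)) √(4 − x²). With x = -0.835:
  4 − x² = 4 − (-0.835)² = 4 − 0.697225 = 3.302775.
  √(4 − x²) = 1.817354.
  1/(2π) = 0.159155.
  ρ_sc(-0.835) = 0.159155 · 1.817354 = 0.289241.

Rounded to 5 decimal places: ρ_sc(-0.835) ≈ 0.28924.


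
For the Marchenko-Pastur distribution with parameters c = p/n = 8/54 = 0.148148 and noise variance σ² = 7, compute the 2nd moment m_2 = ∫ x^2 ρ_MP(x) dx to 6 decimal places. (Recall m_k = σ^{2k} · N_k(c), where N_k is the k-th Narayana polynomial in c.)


E[X²] = σ⁴ (1 + c) (second MP moment). With σ² = 7 (so σ⁴ = 49) and c = 8/54 = 0.148148: E[X²] = 49 · (1 + 0.148148) = 49 · 1.148148.

So E[X^2] = 56.259259.


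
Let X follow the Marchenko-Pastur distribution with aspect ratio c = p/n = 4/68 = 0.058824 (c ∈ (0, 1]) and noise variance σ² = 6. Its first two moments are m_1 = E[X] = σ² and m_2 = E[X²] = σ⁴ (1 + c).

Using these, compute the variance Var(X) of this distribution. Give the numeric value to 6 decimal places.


m_1 = E[X] = σ² = 6, so m_1² = 36.
m_2 = E[X²] = σ⁴ (1 + c) = 36 · (1 + 0.058824) = 36 · 1.058824 = 38.117647.
(Note m_2 − m_1² simplifies to c · σ⁴ = 0.058824 · 36.)

Var(X) = m_2 − m_1² = 38.117647 − 36 = 2.117647.


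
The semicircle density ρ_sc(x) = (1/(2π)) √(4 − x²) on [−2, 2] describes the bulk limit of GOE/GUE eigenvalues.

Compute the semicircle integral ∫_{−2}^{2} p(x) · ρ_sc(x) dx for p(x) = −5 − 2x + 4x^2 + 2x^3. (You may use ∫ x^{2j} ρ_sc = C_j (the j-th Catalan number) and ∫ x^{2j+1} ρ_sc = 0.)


Write p(x) = Σ a_i x^i, split into monomials and integrate each against ρ_sc separately.
Using ∫ x^{2j} ρ_sc = C_j = (1/(j+1)) C(2j, j) (Catalan numbers) and ∫ x^{2j+1} ρ_sc = 0 (odd monomials vanish by symmetry):
  i = 0 (even): a_0 · C_{0} = -5 · 1 = -5
  i = 1 (odd): ∫ x^1 ρ_sc = 0 (vanishes)
  i = 2 (even): a_2 · C_{1} = 4 · 1 = 4
  i = 3 (odd): ∫ x^3 ρ_sc = 0 (vanishes)

Summing the contributions: ∫_{−2}^{2} p(x) ρ_sc(x) dx = (-5) + 4 = -1.


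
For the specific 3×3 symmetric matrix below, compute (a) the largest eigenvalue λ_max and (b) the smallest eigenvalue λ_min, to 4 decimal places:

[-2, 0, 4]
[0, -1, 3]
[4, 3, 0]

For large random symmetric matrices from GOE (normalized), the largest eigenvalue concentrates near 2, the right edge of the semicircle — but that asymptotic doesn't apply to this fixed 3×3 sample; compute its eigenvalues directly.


Since M is real symmetric, all three eigenvalues are real; they are the roots of det(λI − M) = λ³ − (tr M) λ² + s λ − det M, where s is the sum of the principal 2×2 minors.
tr M = -2 + (-1) + 0 = -3.
s = ((-2)·(-1) − 0²) + ((-2)·0 − 4²) + ((-1)·0 − 3²) = 2 + (-16) + (-9) = -23.
det M (expand along row 1) = (-2)·(-9) − 0·(-12) + 4·4 = 34.
Characteristic polynomial: λ³ + 3λ² − 23λ − 34 = 0.
Substitute λ = y + (tr M)/3 = y − 1.000000 to remove the quadratic term: y³ + p·y + q = 0 with p = s − (tr M)²/3 = -26.000000 and q = −2(tr M)³/27 + (tr M)·s/3 − det M = -9.000000.
Three real roots ⇒ use the trigonometric (Viète) form: r = 2√(−p/3) = 5.887841, φ = arccos(3q/(p·r)) = arccos(0.176374) = 1.393495 rad.
y_k = r·cos(φ/3 − 2πk/3) for k = 0, 1, 2 gives y = 5.264003, -0.347772, -4.916231.
λ_k = y_k − 1.000000 gives λ = 4.2640, -1.3478, -5.9162 (check: the sum is -3.0000 = tr M).

Hence λ_max = 4.2640 and λ_min = -5.9162.


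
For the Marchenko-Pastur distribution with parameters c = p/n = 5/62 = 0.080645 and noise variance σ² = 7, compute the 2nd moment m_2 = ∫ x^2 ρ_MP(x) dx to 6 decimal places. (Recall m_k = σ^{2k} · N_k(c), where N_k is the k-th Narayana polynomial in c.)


E[X²] = σ⁴ (1 + c) (second MP moment). With σ² = 7 (so σ⁴ = 49) and c = 5/62 = 0.080645: E[X²] = 49 · (1 + 0.080645) = 49 · 1.080645.

So E[X^2] = 52.951613.


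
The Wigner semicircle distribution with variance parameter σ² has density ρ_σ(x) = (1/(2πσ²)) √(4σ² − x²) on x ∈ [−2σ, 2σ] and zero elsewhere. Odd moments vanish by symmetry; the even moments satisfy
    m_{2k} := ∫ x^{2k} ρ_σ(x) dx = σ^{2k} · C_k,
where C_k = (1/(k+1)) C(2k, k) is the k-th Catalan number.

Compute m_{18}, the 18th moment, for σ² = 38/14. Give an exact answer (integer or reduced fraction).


By the scaled semicircle moment identity, m_{2k} = σ^{2k} · C_k with k = 9.
C_9 = (1/(k+1)) · C(2k, k) = (1/10) · C(18, 9) = (1/10) · 48620 = 4862.
σ^{2k} = (σ²)^k = (38/14)^9 = 322687697779/40353607.

Therefore m_{18} = σ^{18} · C_9 = (322687697779/40353607) · 4862 = 1568907586601498/40353607.


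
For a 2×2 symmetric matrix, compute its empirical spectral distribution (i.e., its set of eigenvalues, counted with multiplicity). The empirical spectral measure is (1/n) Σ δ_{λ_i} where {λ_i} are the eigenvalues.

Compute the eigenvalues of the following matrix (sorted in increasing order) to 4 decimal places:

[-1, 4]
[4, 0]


Since M is real symmetric, both eigenvalues are real; they are the roots of det(λI − M) = λ² − (tr M) λ + det M.
tr M = -1 + 0 = -1.
det M = (-1)·0 − 4² = 0 − 16 = -16.
Characteristic polynomial: λ² + λ − 16 = 0.
Discriminant Δ = (tr M)² − 4·det M = 1 − (-64) = 65; √Δ = 8.062258.
λ = (tr M ± √Δ)/2 = (-1 ± 8.062258)/2, giving (tr M − √Δ)/2 = -4.5311 and (tr M + √Δ)/2 = 3.5311.

Eigenvalues sorted in increasing order: [-4.5311, 3.5311].


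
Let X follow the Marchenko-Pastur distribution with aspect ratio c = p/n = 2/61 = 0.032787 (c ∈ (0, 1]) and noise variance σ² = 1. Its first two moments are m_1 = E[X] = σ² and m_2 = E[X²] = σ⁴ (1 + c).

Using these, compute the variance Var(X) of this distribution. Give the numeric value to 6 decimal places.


m_1 = E[X] = σ² = 1, so m_1² = 1.
m_2 = E[X²] = σ⁴ (1 + c) = 1 · (1 + 0.032787) = 1 · 1.032787 = 1.032787.
(Note m_2 − m_1² simplifies to c · σ⁴ = 0.032787 · 1.)

Var(X) = m_2 − m_1² = 1.032787 − 1 = 0.032787.


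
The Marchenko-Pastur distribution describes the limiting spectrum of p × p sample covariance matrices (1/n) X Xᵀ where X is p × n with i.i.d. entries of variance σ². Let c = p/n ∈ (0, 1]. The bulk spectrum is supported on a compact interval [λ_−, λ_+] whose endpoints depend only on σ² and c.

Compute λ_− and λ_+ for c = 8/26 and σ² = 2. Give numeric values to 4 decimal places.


c = 8/26 = 0.307692; √c = 0.554700.
λ_− = σ² (1 − √c)² = 2 · (1 − 0.554700)² = 2 · (0.445300)² = 0.396584.
λ_+ = σ² (1 + √c)² = 2 · (1 + 0.554700)² = 2 · (1.554700)² = 4.834185.

Rounded to 4 decimal places: λ_− ≈ 0.3966, λ_+ ≈ 4.8342.


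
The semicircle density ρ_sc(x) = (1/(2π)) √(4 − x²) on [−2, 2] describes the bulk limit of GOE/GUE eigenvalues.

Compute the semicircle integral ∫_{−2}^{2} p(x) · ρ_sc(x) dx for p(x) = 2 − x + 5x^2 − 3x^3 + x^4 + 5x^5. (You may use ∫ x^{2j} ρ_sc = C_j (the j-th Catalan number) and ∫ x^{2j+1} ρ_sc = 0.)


Write p(x) = Σ a_i x^i, split into monomials and integrate each against ρ_sc separately.
Using ∫ x^{2j} ρ_sc = C_j = (1/(j+1)) C(2j, j) (Catalan numbers) and ∫ x^{2j+1} ρ_sc = 0 (odd monomials vanish by symmetry):
  i = 0 (even): a_0 · C_{0} = 2 · 1 = 2
  i = 1 (odd): ∫ x^1 ρ_sc = 0 (vanishes)
  i = 2 (even): a_2 · C_{1} = 5 · 1 = 5
  i = 3 (odd): ∫ x^3 ρ_sc = 0 (vanishes)
  i = 4 (even): a_4 · C_{2} = 1 · 2 = 2
  i = 5 (odd): ∫ x^5 ρ_sc = 0 (vanishes)

Summing the contributions: ∫_{−2}^{2} p(x) ρ_sc(x) dx = 2 + 5 + 2 = 9.


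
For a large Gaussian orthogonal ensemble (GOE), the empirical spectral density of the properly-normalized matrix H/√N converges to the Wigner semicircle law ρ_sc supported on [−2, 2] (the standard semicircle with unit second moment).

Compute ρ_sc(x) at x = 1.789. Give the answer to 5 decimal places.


ρ_sc(x) = (1/(2π)) √(4 − x²). With x = 1.789:
  4 − x² = 4 − (1.789)² = 4 − 3.200521 = 0.799479.
  √(4 − x²) = 0.894136.
  1/(2π) = 0.159155.
  ρ_sc(1.789) = 0.159155 · 0.894136 = 0.142306.

Rounded to 5 decimal places: ρ_sc(1.789) ≈ 0.14231.


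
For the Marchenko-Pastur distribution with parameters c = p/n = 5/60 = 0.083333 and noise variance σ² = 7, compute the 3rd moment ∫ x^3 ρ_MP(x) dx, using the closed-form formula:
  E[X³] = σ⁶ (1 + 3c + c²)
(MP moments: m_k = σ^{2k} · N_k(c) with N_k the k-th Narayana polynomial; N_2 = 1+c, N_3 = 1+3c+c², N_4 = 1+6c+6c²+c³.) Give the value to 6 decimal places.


E[X³] = σ⁶ (1 + 3c + c²) (third MP moment). With σ² = 7 (so σ⁶ = 343) and c = 5/60 = 0.083333: E[X³] = 343 · (1 + 3·0.083333 + (0.083333)²) = 343 · 1.256944.

So E[X^3] = 431.131944.


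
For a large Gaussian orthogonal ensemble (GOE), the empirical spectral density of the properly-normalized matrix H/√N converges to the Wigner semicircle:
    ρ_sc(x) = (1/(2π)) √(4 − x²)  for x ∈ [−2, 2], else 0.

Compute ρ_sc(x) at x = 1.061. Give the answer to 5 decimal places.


ρ_sc(x) = (1/(2π)) √(4 − x²). With x = 1.061:
  4 − x² = 4 − (1.061)² = 4 − 1.125721 = 2.874279.
  √(4 − x²) = 1.695370.
  1/(2π) = 0.159155.
  ρ_sc(1.061) = 0.159155 · 1.695370 = 0.269826.

Rounded to 5 decimal places: ρ_sc(1.061) ≈ 0.26983.


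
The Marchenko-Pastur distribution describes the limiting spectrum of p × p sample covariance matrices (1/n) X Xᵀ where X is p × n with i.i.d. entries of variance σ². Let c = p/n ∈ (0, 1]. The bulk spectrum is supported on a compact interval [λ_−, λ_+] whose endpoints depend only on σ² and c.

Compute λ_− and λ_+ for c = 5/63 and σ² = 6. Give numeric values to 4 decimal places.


c = 5/63 = 0.079365; √c = 0.281718.
λ_− = σ² (1 − √c)² = 6 · (1 − 0.281718)² = 6 · (0.718282)² = 3.095573.
λ_+ = σ² (1 + √c)² = 6 · (1 + 0.281718)² = 6 · (1.281718)² = 9.856807.

Rounded to 4 decimal places: λ_− ≈ 3.0956, λ_+ ≈ 9.8568.


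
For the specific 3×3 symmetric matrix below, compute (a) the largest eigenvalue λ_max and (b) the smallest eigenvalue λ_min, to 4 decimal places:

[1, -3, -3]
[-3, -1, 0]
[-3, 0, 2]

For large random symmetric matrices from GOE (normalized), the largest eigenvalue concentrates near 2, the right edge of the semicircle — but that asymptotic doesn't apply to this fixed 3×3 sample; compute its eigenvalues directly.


Since M is real symmetric, all three eigenvalues are real; they are the roots of det(λI − M) = λ³ − (tr M) λ² + s λ − det M, where s is the sum of the principal 2×2 minors.
tr M = 1 + (-1) + 2 = 2.
s = (1·(-1) − (-3)²) + (1·2 − (-3)²) + ((-1)·2 − 0²) = -10 + (-7) + (-2) = -19.
det M (expand along row 1) = 1·(-2) − (-3)·(-6) + (-3)·(-3) = -11.
Characteristic polynomial: λ³ − 2λ² − 19λ + 11 = 0.
Substitute λ = y + (tr M)/3 = y + 0.666667 to remove the quadratic term: y³ + p·y + q = 0 with p = s − (tr M)²/3 = -20.333333 and q = −2(tr M)³/27 + (tr M)·s/3 − det M = -2.259259.
Three real roots ⇒ use the trigonometric (Viète) form: r = 2√(−p/3) = 5.206833, φ = arccos(3q/(p·r)) = arccos(0.064018) = 1.506734 rad.
y_k = r·cos(φ/3 − 2πk/3) for k = 0, 1, 2 gives y = 4.563811, -0.111179, -4.452632.
λ_k = y_k + 0.666667 gives λ = 5.2305, 0.5555, -3.7860 (check: the sum is 2.0000 = tr M).

Hence λ_max = 5.2305 and λ_min = -3.7860.


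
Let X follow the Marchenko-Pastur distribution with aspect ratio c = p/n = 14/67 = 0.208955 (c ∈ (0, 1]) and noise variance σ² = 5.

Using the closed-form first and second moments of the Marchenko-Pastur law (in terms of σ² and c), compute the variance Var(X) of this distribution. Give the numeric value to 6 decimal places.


Recall the MP moments m_1 = E[X] = σ² and m_2 = E[X²] = σ⁴ (1 + c).
m_1 = E[X] = σ² = 5, so m_1² = 25.
m_2 = E[X²] = σ⁴ (1 + c) = 25 · (1 + 0.208955) = 25 · 1.208955 = 30.223881.
(Note m_2 − m_1² simplifies to c · σ⁴ = 0.208955 · 25.)

Var(X) = m_2 − m_1² = 30.223881 − 25 = 5.223881.


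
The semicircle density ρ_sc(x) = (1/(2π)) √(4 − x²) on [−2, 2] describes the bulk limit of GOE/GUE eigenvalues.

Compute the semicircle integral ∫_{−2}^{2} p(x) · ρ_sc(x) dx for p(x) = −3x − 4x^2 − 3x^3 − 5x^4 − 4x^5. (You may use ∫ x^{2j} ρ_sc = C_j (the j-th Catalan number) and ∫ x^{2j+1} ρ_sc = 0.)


Write p(x) = Σ a_i x^i, split into monomials and integrate each against ρ_sc separately.
Using ∫ x^{2j} ρ_sc = C_j = (1/(j+1)) C(2j, j) (Catalan numbers) and ∫ x^{2j+1} ρ_sc = 0 (odd monomials vanish by symmetry):
  i = 1 (odd): ∫ x^1 ρ_sc = 0 (vanishes)
  i = 2 (even): a_2 · C_{1} = -4 · 1 = -4
  i = 3 (odd): ∫ x^3 ρ_sc = 0 (vanishes)
  i = 4 (even): a_4 · C_{2} = -5 · 2 = -10
  i = 5 (odd): ∫ x^5 ρ_sc = 0 (vanishes)

Summing the contributions: ∫_{−2}^{2} p(x) ρ_sc(x) dx = (-4) + (-10) = -14.


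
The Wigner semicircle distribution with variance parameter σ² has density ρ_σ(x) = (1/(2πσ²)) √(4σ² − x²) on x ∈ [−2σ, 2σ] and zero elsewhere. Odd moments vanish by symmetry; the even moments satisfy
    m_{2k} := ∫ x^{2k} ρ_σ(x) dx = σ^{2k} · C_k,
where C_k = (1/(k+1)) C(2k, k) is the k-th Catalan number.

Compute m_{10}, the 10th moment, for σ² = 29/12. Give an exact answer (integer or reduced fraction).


By the scaled semicircle moment identity, m_{2k} = σ^{2k} · C_k with k = 5.
C_5 = (1/(k+1)) · C(2k, k) = (1/6) · C(10, 5) = (1/6) · 252 = 42.
σ^{2k} = (σ²)^k = (29/12)^5 = 20511149/248832.

Therefore m_{10} = σ^{10} · C_5 = (20511149/248832) · 42 = 143578043/41472.


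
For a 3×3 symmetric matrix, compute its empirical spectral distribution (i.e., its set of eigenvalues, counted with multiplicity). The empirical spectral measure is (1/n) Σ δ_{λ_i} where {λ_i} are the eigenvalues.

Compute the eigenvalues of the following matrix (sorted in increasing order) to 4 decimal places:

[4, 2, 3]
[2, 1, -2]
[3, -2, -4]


Since M is real symmetric, all three eigenvalues are real; they are the roots of det(λI − M) = λ³ − (tr M) λ² + s λ − det M, where s is the sum of the principal 2×2 minors.
tr M = 4 + 1 + (-4) = 1.
s = (4·1 − 2²) + (4·(-4) − 3²) + (1·(-4) − (-2)²) = 0 + (-25) + (-8) = -33.
det M (expand along row 1) = 4·(-8) − 2·(-2) + 3·(-7) = -49.
Characteristic polynomial: λ³ − λ² − 33λ + 49 = 0.
Substitute λ = y + (tr M)/3 = y + 0.333333 to remove the quadratic term: y³ + p·y + q = 0 with p = s − (tr M)²/3 = -33.333333 and q = −2(tr M)³/27 + (tr M)·s/3 − det M = 37.925926.
Three real roots ⇒ use the trigonometric (Viète) form: r = 2√(−p/3) = 6.666667, φ = arccos(3q/(p·r)) = arccos(-0.512000) = 2.108308 rad.
y_k = r·cos(φ/3 − 2πk/3) for k = 0, 1, 2 gives y = 5.087035, 1.188089, -6.275124.
λ_k = y_k + 0.333333 gives λ = 5.4204, 1.5214, -5.9418 (check: the sum is 1.0000 = tr M).

Eigenvalues sorted in increasing order: [-5.9418, 1.5214, 5.4204].


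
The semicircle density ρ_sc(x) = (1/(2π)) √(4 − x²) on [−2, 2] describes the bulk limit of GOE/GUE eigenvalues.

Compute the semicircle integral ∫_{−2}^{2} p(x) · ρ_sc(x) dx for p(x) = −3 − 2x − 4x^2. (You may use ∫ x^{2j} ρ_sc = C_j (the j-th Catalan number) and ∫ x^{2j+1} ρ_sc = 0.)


Write p(x) = Σ a_i x^i, split into monomials and integrate each against ρ_sc separately.
Using ∫ x^{2j} ρ_sc = C_j = (1/(j+1)) C(2j, j) (Catalan numbers) and ∫ x^{2j+1} ρ_sc = 0 (odd monomials vanish by symmetry):
  i = 0 (even): a_0 · C_{0} = -3 · 1 = -3
  i = 1 (odd): ∫ x^1 ρ_sc = 0 (vanishes)
  i = 2 (even): a_2 · C_{1} = -4 · 1 = -4

Summing the contributions: ∫_{−2}^{2} p(x) ρ_sc(x) dx = (-3) + (-4) = -7.


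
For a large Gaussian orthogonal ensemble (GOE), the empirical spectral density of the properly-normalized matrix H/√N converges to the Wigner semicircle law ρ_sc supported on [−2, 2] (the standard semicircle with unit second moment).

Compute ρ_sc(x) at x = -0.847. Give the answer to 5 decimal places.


ρ_sc(x) = (1/(2π)) √(4 − x²). With x = -0.847:
  4 − x² = 4 − (-0.847)² = 4 − 0.717409 = 3.282591.
  √(4 − x²) = 1.811792.
  1/(2π) = 0.159155.
  ρ_sc(-0.847) = 0.159155 · 1.811792 = 0.288356.

Rounded to 5 decimal places: ρ_sc(-0.847) ≈ 0.28836.


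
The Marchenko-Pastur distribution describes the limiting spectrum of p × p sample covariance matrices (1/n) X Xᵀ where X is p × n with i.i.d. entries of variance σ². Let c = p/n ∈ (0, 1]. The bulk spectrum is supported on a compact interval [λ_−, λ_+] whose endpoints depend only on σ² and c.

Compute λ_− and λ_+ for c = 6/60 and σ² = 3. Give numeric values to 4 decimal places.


c = 6/60 = 0.100000; √c = 0.316228.
λ_− = σ² (1 − √c)² = 3 · (1 − 0.316228)² = 3 · (0.683772)² = 1.402633.
λ_+ = σ² (1 + √c)² = 3 · (1 + 0.316228)² = 3 · (1.316228)² = 5.197367.

Rounded to 4 decimal places: λ_− ≈ 1.4026, λ_+ ≈ 5.1974.
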